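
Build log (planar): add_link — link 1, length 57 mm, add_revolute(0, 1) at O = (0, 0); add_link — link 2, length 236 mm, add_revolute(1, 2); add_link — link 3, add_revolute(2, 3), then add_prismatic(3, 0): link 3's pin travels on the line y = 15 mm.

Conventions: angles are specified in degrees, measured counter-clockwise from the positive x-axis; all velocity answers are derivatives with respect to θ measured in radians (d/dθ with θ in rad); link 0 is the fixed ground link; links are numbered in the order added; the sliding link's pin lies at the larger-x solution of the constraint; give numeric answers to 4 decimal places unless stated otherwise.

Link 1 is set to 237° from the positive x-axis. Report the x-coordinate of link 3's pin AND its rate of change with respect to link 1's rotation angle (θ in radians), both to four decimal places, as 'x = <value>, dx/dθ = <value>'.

geometry: r = 57 mm, L = 236 mm, e = 15 mm
crank pin P = (r cos θ, r sin θ) = (-31.044425, -47.804222)
h = r sin θ − e = -47.804222 − 15 = -62.804222
x = r cos θ + √(L² − h²) = -31.044425 + 227.489845 = 196.445420
dx/dθ = −r sin θ − h·r cos θ/√(L² − h²) (θ in radians; h = -62.804222) = 39.233638

x = 196.4454, dx/dθ = 39.2336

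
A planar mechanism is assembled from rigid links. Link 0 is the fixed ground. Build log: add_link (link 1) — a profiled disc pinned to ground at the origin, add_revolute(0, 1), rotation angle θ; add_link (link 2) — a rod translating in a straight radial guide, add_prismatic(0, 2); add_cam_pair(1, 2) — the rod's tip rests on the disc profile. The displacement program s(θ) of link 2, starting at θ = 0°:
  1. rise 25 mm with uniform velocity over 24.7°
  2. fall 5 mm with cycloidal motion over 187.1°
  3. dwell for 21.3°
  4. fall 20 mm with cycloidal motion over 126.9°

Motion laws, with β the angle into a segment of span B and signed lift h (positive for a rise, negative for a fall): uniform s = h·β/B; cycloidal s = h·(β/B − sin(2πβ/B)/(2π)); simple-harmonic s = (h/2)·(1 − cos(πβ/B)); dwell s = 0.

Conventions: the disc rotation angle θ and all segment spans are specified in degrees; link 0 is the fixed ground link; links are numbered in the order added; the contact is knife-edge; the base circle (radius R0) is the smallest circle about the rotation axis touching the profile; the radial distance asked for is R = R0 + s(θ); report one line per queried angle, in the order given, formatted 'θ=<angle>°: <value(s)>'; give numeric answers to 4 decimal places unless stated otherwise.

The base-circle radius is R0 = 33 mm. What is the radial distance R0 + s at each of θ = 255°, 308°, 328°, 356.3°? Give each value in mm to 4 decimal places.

seg 1 [0°–24.7°] uniform, h=25: full span → s += 25 → s = 25.0000
seg 2 [24.7°–211.8°] cycloidal, h=-5: full span → s += -5 → s = 20.0000
seg 3 [211.8°–233.1°] dwell: s stays 20.0000
seg 4 [233.1°–360°] cycloidal, h=-20: θ=255° here. β=21.9, B=126.9. -20·(0.1726 − sin(2π·0.1726)/(2π)) = -0.6377 → s = 19.3623
seg 4 [233.1°–360°] cycloidal, h=-20: θ=308° here. β=74.9, B=126.9. -20·(0.5902 − sin(2π·0.5902)/(2π)) = -13.5140 → s = 6.4860
seg 4 [233.1°–360°] cycloidal, h=-20: θ=328° here. β=94.9, B=126.9. -20·(0.7478 − sin(2π·0.7478)/(2π)) = -18.1395 → s = 1.8605
seg 4 [233.1°–360°] cycloidal, h=-20: θ=356.3° here. β=123.2, B=126.9. -20·(0.9708 − sin(2π·0.9708)/(2π)) = -19.9967 → s = 0.0033
θ=255°: R = R0 + s = 33 + 19.3623 = 52.3623
θ=308°: R = R0 + s = 33 + 6.4860 = 39.4860
θ=328°: R = R0 + s = 33 + 1.8605 = 34.8605
θ=356.3°: R = R0 + s = 33 + 0.0033 = 33.0033

θ=255°: 52.3623
θ=308°: 39.4860
θ=328°: 34.8605
θ=356.3°: 33.0033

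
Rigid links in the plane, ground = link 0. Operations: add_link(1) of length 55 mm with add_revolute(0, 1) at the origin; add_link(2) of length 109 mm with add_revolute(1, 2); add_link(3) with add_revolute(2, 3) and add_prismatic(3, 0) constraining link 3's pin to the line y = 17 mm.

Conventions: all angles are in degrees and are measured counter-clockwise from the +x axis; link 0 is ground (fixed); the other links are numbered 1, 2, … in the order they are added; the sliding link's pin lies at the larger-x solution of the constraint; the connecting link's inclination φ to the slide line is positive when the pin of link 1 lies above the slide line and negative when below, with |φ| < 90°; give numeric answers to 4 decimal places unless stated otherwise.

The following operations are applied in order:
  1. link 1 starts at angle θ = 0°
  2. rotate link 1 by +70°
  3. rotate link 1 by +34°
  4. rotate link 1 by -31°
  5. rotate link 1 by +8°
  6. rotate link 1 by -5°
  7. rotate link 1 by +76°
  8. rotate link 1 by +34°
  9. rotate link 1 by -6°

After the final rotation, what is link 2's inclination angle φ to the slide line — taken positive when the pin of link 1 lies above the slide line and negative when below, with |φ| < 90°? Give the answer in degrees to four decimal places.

geometry: r = 55 mm, L = 109 mm, e = 17 mm; θ starts at 0°
rotate link 1 by +70°: θ ← 0° +70° = 70°
rotate link 1 by +34°: θ ← 70° +34° = 104°
rotate link 1 by -31°: θ ← 104° -31° = 73°
rotate link 1 by +8°: θ ← 73° +8° = 81°
rotate link 1 by -5°: θ ← 81° -5° = 76°
rotate link 1 by +76°: θ ← 76° +76° = 152°
rotate link 1 by +34°: θ ← 152° +34° = 186°
rotate link 1 by -6°: θ ← 186° -6° = 180°
h = r sin θ − e = 0.000000 − 17 = -17.000000
sin φ = h / L = -17.000000 / 109 = -0.15596330
φ = arcsin(-0.15596330) = -8.972669°

-8.9727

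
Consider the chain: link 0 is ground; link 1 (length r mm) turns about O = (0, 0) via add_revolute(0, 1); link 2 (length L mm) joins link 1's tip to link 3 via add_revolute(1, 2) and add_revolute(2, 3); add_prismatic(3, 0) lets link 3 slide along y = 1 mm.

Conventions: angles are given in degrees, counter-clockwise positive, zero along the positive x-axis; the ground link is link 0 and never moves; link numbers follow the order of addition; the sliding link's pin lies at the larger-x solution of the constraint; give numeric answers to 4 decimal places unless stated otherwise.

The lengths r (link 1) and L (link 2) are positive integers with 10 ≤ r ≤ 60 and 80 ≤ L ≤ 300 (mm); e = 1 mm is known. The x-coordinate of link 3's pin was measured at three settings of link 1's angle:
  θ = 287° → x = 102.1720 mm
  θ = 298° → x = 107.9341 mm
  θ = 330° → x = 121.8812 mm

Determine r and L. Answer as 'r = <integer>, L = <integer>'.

constraint per measurement: (x − r cos θ)² + (r sin θ − e)² = L²
subtracting the θ₁ and θ₂ equations cancels the r² and L² terms:
r = (x₁² − x₂²) / (2[(x₁cos θ₁ + e sin θ₁) − (x₂cos θ₂ + e sin θ₂)]) = 29.0002 → r = 29
L² = (x₁ − r cos θ₁)² + (r sin θ₁ − e)² = 9603.9956 → L = 98.0000 → L = 98
check at θ₃=330°: x = 121.8812 (printed 121.8812) ✓

r = 29, L = 98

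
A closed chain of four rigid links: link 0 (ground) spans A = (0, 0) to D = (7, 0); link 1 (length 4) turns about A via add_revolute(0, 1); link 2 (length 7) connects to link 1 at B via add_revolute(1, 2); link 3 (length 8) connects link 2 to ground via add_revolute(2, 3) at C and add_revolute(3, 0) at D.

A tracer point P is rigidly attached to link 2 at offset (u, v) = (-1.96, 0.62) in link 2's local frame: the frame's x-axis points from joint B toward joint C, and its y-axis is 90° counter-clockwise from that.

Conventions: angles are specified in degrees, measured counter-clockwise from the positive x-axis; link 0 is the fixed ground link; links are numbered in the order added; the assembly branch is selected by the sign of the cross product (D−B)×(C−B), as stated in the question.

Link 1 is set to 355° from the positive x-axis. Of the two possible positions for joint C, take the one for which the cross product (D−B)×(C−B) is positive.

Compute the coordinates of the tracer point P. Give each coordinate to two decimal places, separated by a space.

A=(0,0), D=(7.00,0)
B = A + 4.00·(cos355°, sin355°) = (3.9848, -0.3486)
|BD| = 3.0353
circle(B,7.00) ∩ circle(D,8.00): a=-0.9533, h=6.9348
  candidates: C₊=(2.2413,6.4308) cross=21.049; C₋=(3.8343,-7.3470) cross=-21.049
  branch + wants cross > 0 → take C=(2.2413,6.4308) (cross=21.049)
ex = (C−B)/|BC| = (-0.2491,0.9685); ey = (-0.9685,-0.2491)
P = B + -1.96·ex + 0.62·ey = (3.8725,-2.4013)

3.87 -2.40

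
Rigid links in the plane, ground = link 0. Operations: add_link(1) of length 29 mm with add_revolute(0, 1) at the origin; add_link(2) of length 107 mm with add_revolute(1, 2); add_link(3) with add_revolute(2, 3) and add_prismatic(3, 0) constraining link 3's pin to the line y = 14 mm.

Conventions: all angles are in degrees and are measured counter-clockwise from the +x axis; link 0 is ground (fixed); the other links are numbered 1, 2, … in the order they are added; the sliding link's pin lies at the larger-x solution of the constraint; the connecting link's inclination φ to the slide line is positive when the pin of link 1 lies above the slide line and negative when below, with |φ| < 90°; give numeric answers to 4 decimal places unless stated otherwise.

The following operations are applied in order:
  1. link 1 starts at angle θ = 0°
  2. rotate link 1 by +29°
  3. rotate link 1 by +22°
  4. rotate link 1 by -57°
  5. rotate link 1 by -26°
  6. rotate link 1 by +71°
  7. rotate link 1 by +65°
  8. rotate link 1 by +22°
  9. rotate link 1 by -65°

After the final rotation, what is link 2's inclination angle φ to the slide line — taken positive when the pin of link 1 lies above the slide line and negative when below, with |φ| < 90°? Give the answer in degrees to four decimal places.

geometry: r = 29 mm, L = 107 mm, e = 14 mm; θ starts at 0°
rotate link 1 by +29°: θ ← 0° +29° = 29°
rotate link 1 by +22°: θ ← 29° +22° = 51°
rotate link 1 by -57°: θ ← 51° -57° = -6°
rotate link 1 by -26°: θ ← -6° -26° = -32°
rotate link 1 by +71°: θ ← -32° +71° = 39°
rotate link 1 by +65°: θ ← 39° +65° = 104°
rotate link 1 by +22°: θ ← 104° +22° = 126°
rotate link 1 by -65°: θ ← 126° -65° = 61°
h = r sin θ − e = 25.363972 − 14 = 11.363972
sin φ = h / L = 11.363972 / 107 = 0.10620534
φ = arcsin(0.10620534) = 6.096616°

6.0966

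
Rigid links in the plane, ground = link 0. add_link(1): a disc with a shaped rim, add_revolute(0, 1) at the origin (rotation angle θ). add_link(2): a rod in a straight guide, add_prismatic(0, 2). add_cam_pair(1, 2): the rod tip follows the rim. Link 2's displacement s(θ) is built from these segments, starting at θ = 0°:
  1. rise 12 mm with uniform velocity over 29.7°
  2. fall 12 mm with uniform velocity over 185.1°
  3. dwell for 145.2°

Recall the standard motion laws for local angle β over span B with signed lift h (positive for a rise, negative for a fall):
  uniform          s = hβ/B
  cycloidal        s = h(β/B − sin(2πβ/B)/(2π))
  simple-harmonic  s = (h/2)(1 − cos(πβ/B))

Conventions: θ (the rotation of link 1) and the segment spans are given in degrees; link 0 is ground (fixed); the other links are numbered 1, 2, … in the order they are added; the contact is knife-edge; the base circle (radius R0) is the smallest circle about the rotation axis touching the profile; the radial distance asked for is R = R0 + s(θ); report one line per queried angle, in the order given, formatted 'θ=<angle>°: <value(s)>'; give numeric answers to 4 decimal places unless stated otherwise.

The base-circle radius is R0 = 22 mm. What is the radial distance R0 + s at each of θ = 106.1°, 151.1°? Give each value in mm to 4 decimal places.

segment 1 (0° to 29.7°, uniform, h = 12) is passed completely: s = 0.0000 + (12) = 12.0000
θ = 106.1° falls in segment 2 (29.7° to 214.8°, uniform, h = -12): β = 106.1 − 29.7 = 76.4°, B = 185.1°; Δs = -12·76.4/185.1 = -4.9530; s = 12.0000 − 4.9530 = 7.0470
θ = 151.1° falls in segment 2 (29.7° to 214.8°, uniform, h = -12): β = 151.1 − 29.7 = 121.4°, B = 185.1°; Δs = -12·121.4/185.1 = -7.8703; s = 12.0000 − 7.8703 = 4.1297
θ=106.1°: R = R0 + s = 22 + 7.0470 = 29.0470
θ=151.1°: R = R0 + s = 22 + 4.1297 = 26.1297

θ=106.1°: 29.0470
θ=151.1°: 26.1297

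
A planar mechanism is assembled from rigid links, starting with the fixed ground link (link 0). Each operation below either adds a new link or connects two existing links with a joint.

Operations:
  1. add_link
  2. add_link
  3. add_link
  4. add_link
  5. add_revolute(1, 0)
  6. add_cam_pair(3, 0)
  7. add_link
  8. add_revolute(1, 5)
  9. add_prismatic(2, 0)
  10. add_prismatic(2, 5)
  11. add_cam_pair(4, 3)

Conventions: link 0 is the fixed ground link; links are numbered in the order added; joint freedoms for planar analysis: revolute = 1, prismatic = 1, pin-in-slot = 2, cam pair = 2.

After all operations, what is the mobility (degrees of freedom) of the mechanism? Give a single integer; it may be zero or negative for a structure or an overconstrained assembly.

L=1 J1=0 J2=0
add link → L=2 J1=0 J2=0
add link → L=3 J1=0 J2=0
add link → L=4 J1=0 J2=0
add link → L=5 J1=0 J2=0
R@1,0 dof=1 J1 → L=5 J1=1 J2=0
C@3,0 dof=2 J2 → L=5 J1=1 J2=1
add link → L=6 J1=1 J2=1
R@1,5 dof=1 J1 → L=6 J1=2 J2=1
P@2,0 dof=1 J1 → L=6 J1=3 J2=1
P@2,5 dof=1 J1 → L=6 J1=4 J2=1
C@4,3 dof=2 J2 → L=6 J1=4 J2=2
M=3(L−1)−2J1−J2=3·5−2·4−2=5

M = 5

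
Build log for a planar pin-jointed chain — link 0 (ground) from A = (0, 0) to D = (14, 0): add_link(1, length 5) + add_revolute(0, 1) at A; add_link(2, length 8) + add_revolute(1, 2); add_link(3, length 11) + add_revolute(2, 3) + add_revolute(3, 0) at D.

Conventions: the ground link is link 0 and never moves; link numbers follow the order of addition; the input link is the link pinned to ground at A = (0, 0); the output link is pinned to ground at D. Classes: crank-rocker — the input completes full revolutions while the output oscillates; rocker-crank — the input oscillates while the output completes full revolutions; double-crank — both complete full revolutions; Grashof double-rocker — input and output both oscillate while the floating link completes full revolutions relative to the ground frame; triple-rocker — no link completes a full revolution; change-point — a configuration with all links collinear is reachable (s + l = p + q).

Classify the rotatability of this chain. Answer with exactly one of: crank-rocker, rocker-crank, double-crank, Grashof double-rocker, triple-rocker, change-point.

lengths: ground=14, input=5, coupler=8, output=11
sorted: s=5 (shortest), l=14 (longest), p+q=19
s + l = 19 vs p + q = 19
s + l = p + q → change-point (collinear configuration reachable)

change-point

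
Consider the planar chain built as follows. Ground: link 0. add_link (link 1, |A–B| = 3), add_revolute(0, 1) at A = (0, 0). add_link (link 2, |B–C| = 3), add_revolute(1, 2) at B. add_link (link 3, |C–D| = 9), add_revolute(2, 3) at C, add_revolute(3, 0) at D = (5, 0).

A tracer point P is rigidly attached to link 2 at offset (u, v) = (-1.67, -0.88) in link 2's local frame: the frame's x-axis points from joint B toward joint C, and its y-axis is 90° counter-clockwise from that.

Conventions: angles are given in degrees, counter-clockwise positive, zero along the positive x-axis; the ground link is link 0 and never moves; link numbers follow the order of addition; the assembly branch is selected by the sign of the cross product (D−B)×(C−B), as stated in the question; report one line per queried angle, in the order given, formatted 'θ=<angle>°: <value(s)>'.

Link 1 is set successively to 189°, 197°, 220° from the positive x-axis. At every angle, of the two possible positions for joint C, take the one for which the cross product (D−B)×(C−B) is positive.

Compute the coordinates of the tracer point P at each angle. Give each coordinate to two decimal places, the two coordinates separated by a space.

A=(0,0), D=(5.00,0)
θ=189°: B = A + 3.00·(cos189°, sin189°) = (-2.9631, -0.4693)
θ=189°: |BD| = 7.9769
θ=189°: circle(B,3.00) ∩ circle(D,9.00): a=-0.5246, h=2.9538
θ=189°:   candidates: C₊=(-3.6605,2.4485) cross=23.562; C₋=(-3.3130,-3.4488) cross=-23.562
θ=189°:   branch + wants cross > 0 → take C=(-3.6605,2.4485) (cross=23.562)
θ=189°: ex = (C−B)/|BC| = (-0.2325,0.9726); ey = (-0.9726,-0.2325)
θ=189°: P = B + -1.67·ex + -0.88·ey = (-1.7189,-1.8890)
θ=197°: B = A + 3.00·(cos197°, sin197°) = (-2.8689, -0.8771)
θ=197°: |BD| = 7.9176
θ=197°: circle(B,3.00) ∩ circle(D,9.00): a=-0.5880, h=2.9418
θ=197°:   candidates: C₊=(-3.7792,1.9815) cross=23.292; C₋=(-3.1274,-3.8660) cross=-23.292
θ=197°:   branch + wants cross > 0 → take C=(-3.7792,1.9815) (cross=23.292)
θ=197°: ex = (C−B)/|BC| = (-0.3034,0.9529); ey = (-0.9529,-0.3034)
θ=197°: P = B + -1.67·ex + -0.88·ey = (-1.5237,-2.2014)
θ=220°: B = A + 3.00·(cos220°, sin220°) = (-2.2981, -1.9284)
θ=220°: |BD| = 7.5486
θ=220°: circle(B,3.00) ∩ circle(D,9.00): a=-0.9948, h=2.8303
θ=220°:   candidates: C₊=(-3.9829,0.5539) cross=21.365; C₋=(-2.5369,-4.9188) cross=-21.365
θ=220°:   branch + wants cross > 0 → take C=(-3.9829,0.5539) (cross=21.365)
θ=220°: ex = (C−B)/|BC| = (-0.5616,0.8274); ey = (-0.8274,-0.5616)
θ=220°: P = B + -1.67·ex + -0.88·ey = (-0.6321,-2.8159)

θ=189°: -1.72 -1.89
θ=197°: -1.52 -2.20
θ=220°: -0.63 -2.82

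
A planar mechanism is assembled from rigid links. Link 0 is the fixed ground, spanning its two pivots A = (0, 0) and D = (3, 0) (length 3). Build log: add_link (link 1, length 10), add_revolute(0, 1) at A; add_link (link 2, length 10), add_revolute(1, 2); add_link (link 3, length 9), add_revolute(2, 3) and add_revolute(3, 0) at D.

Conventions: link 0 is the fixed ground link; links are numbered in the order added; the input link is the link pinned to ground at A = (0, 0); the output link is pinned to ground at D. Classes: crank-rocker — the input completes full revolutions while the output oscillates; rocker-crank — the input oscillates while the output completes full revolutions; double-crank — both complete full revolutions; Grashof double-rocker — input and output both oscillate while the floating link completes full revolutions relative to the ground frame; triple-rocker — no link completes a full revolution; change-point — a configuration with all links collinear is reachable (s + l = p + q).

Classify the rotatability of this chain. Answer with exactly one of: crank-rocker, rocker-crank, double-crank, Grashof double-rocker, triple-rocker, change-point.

lengths: ground=3, input=10, coupler=10, output=9
sorted: s=3 (shortest), l=10 (longest), p+q=19
s + l = 13 vs p + q = 19
s + l < p + q (Grashof) with shortest = ground link → double-crank

double-crank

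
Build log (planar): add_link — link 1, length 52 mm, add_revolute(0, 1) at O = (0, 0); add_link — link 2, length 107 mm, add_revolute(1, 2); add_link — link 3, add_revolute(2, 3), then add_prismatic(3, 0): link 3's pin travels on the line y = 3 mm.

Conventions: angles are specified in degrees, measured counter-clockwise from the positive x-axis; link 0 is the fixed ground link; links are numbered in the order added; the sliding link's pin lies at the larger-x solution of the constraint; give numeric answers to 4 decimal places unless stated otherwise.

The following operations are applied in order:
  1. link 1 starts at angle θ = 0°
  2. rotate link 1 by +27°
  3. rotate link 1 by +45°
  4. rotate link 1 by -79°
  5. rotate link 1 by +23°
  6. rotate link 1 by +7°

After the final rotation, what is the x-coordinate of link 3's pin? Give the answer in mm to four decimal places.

geometry: r = 52 mm, L = 107 mm, e = 3 mm; θ starts at 0°
rotate link 1 by +27°: θ ← 0° +27° = 27°
rotate link 1 by +45°: θ ← 27° +45° = 72°
rotate link 1 by -79°: θ ← 72° -79° = -7°
rotate link 1 by +23°: θ ← -7° +23° = 16°
rotate link 1 by +7°: θ ← 16° +7° = 23°
crank pin P = (r cos θ, r sin θ) = (47.866252, 20.318019)
h = r sin θ − e = 20.318019 − 3 = 17.318019
x = r cos θ + √(L² − h²) = 47.866252 + 105.589233 = 153.455486

153.4555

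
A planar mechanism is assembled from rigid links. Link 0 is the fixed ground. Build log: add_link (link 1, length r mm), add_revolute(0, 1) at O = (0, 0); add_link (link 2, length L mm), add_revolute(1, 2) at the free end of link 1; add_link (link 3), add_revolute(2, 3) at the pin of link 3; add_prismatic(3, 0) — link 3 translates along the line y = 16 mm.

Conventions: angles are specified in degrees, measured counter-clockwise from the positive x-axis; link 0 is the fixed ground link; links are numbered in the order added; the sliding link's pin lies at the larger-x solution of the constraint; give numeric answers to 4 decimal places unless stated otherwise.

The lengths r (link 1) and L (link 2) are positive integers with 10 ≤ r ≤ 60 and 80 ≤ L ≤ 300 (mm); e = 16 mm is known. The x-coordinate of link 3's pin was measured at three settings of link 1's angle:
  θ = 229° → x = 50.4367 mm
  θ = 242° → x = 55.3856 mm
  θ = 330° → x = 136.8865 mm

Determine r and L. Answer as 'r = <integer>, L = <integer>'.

constraint per measurement: (x − r cos θ)² + (r sin θ − e)² = L²
subtracting the θ₁ and θ₂ equations cancels the r² and L² terms:
r = (x₁² − x₂²) / (2[(x₁cos θ₁ + e sin θ₁) − (x₂cos θ₂ + e sin θ₂)]) = 51.9993 → r = 52
L² = (x₁ − r cos θ₁)² + (r sin θ₁ − e)² = 10201.0005 → L = 101.0000 → L = 101
check at θ₃=330°: x = 136.8865 (printed 136.8865) ✓

r = 52, L = 101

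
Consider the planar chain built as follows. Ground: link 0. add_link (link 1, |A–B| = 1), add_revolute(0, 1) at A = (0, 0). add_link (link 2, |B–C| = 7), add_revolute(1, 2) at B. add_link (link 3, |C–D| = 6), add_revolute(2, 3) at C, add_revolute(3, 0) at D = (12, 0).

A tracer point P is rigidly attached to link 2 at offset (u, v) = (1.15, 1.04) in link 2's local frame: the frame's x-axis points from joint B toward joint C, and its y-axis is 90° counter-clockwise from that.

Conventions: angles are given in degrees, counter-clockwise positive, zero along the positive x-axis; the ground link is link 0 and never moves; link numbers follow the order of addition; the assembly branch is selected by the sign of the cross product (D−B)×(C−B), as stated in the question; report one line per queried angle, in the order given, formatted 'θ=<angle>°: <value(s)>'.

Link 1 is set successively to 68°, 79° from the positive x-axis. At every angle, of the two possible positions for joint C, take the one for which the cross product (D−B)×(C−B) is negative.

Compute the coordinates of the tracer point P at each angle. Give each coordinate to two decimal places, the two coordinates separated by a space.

A=(0,0), D=(12.00,0)
θ=68°: B = A + 1.00·(cos68°, sin68°) = (0.3746, 0.9272)
θ=68°: |BD| = 11.6623
θ=68°: circle(B,7.00) ∩ circle(D,6.00): a=6.3885, h=2.8613
θ=68°:   candidates: C₊=(6.9704,3.2715) cross=33.369; C₋=(6.5154,-2.4330) cross=-33.369
θ=68°:   branch - wants cross < 0 → take C=(6.5154,-2.4330) (cross=-33.369)
θ=68°: ex = (C−B)/|BC| = (0.8773,-0.4800); ey = (0.4800,0.8773)
θ=68°: P = B + 1.15·ex + 1.04·ey = (1.8827,1.2875)
θ=79°: B = A + 1.00·(cos79°, sin79°) = (0.1908, 0.9816)
θ=79°: |BD| = 11.8499
θ=79°: circle(B,7.00) ∩ circle(D,6.00): a=6.4735, h=2.6635
θ=79°:   candidates: C₊=(6.8627,3.0997) cross=31.562; C₋=(6.4214,-2.2089) cross=-31.562
θ=79°:   branch - wants cross < 0 → take C=(6.4214,-2.2089) (cross=-31.562)
θ=79°: ex = (C−B)/|BC| = (0.8901,-0.4558); ey = (0.4558,0.8901)
θ=79°: P = B + 1.15·ex + 1.04·ey = (1.6884,1.3832)

θ=68°: 1.88 1.29
θ=79°: 1.69 1.38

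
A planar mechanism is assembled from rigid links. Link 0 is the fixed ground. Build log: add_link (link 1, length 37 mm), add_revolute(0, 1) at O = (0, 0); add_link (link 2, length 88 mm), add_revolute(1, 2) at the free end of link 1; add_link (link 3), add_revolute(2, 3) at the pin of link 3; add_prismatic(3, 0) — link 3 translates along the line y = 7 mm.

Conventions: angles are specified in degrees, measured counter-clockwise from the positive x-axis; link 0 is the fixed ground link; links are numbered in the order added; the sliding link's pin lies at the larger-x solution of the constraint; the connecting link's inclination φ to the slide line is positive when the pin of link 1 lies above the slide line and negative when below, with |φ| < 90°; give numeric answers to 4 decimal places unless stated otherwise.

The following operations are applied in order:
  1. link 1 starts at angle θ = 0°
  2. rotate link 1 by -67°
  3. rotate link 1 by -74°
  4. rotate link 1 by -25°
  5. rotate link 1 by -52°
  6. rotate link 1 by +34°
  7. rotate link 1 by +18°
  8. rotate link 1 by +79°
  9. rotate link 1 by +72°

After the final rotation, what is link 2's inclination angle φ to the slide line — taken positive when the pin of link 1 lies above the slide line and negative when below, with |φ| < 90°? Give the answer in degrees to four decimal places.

geometry: r = 37 mm, L = 88 mm, e = 7 mm; θ starts at 0°
rotate link 1 by -67°: θ ← 0° -67° = -67°
rotate link 1 by -74°: θ ← -67° -74° = -141°
rotate link 1 by -25°: θ ← -141° -25° = -166°
rotate link 1 by -52°: θ ← -166° -52° = -218°
rotate link 1 by +34°: θ ← -218° +34° = -184°
rotate link 1 by +18°: θ ← -184° +18° = -166°
rotate link 1 by +79°: θ ← -166° +79° = -87°
rotate link 1 by +72°: θ ← -87° +72° = -15°
h = r sin θ − e = -9.576305 − 7 = -16.576305
sin φ = h / L = -16.576305 / 88 = -0.18836710
φ = arcsin(-0.18836710) = -10.857505°

-10.8575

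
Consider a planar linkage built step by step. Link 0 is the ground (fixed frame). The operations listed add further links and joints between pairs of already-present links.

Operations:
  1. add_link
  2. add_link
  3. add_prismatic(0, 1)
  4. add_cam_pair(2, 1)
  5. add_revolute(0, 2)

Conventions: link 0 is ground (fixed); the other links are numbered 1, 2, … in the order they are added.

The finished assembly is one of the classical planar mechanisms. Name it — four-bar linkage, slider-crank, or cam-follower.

links: 3 (incl. ground); joints: 1 revolute, 1 prismatic, 1 higher (cam) pair, forming one closed loop
3 links, revolute + prismatic + higher pair in one loop → cam-follower

cam-follower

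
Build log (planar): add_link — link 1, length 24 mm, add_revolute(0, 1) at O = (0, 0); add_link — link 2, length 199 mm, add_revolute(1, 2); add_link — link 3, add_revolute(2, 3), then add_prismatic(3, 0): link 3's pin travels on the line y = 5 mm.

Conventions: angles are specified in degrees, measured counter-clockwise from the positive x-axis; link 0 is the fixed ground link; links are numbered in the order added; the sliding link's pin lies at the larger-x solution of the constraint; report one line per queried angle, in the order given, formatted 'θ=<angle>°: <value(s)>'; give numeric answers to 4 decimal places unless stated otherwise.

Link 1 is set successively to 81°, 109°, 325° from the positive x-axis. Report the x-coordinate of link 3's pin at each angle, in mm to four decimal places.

geometry: r = 24 mm, L = 199 mm, e = 5 mm
θ=81°: crank pin P = (r cos θ, r sin θ) = (3.754427, 23.704520)
θ=81°: h = r sin θ − e = 23.704520 − 5 = 18.704520
θ=81°: x = r cos θ + √(L² − h²) = 3.754427 + 198.119007 = 201.873434
θ=109°: crank pin P = (r cos θ, r sin θ) = (-7.813636, 22.692446)
θ=109°: h = r sin θ − e = 22.692446 − 5 = 17.692446
θ=109°: x = r cos θ + √(L² − h²) = -7.813636 + 198.211951 = 190.398315
θ=325°: crank pin P = (r cos θ, r sin θ) = (19.659649, -13.765834)
θ=325°: h = r sin θ − e = -13.765834 − 5 = -18.765834
θ=325°: x = r cos θ + √(L² − h²) = 19.659649 + 198.113209 = 217.772858

θ=81°: 201.8734
θ=109°: 190.3983
θ=325°: 217.7729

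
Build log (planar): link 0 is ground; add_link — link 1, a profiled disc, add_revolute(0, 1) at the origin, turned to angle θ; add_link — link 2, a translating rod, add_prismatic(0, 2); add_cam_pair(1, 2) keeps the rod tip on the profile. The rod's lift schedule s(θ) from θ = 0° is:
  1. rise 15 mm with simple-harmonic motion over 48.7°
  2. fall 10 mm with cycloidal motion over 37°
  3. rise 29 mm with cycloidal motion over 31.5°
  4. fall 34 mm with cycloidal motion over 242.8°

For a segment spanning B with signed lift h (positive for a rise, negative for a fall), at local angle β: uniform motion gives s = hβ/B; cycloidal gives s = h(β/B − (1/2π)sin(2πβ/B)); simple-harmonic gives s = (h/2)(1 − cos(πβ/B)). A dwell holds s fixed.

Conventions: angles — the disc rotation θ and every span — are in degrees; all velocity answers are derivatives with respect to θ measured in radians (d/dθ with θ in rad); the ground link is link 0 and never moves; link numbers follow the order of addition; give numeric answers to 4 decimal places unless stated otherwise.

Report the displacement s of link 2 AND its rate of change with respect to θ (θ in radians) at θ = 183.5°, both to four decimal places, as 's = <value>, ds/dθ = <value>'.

seg 1 [0°–48.7°] simple-harmonic, h=15: full span → s += 15 → s = 15.0000
seg 2 [48.7°–85.7°] cycloidal, h=-10: full span → s += -10 → s = 5.0000
seg 3 [85.7°–117.2°] cycloidal, h=29: full span → s += 29 → s = 34.0000
seg 4 [117.2°–360°] cycloidal, h=-34: θ=183.5° here. β=66.3, B=242.8. -34·(0.2731 − sin(2π·0.2731)/(2π)) = -3.9296 → s = 30.0704
velocity in seg [117.2°–360°] (cycloidal), θ in radians: β = 66.3° = 1.1572 rad, B = 242.8° = 4.2377 rad; ds/dθ = (h/B)(1 − cos(2πβ/B)) = ((-34)/4.2377)(1 − cos(2π·0.2731)) = -9.181943 mm/rad

s = 30.0704, ds/dθ = -9.1819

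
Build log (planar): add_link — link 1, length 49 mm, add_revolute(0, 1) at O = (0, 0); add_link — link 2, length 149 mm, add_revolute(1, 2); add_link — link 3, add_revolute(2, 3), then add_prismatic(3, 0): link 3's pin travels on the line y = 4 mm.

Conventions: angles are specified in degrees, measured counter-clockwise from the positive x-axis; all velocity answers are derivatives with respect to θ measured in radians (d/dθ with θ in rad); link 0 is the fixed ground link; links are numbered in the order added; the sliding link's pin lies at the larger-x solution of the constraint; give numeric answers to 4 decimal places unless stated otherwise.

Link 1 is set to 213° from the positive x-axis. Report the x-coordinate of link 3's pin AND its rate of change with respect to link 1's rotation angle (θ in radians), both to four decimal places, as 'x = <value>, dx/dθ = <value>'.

geometry: r = 49 mm, L = 149 mm, e = 4 mm
crank pin P = (r cos θ, r sin θ) = (-41.094858, -26.687313)
h = r sin θ − e = -26.687313 − 4 = -30.687313
x = r cos θ + √(L² − h²) = -41.094858 + 145.805654 = 104.710797
dx/dθ = −r sin θ − h·r cos θ/√(L² − h²) (θ in radians; h = -30.687313) = 18.038192

x = 104.7108, dx/dθ = 18.0382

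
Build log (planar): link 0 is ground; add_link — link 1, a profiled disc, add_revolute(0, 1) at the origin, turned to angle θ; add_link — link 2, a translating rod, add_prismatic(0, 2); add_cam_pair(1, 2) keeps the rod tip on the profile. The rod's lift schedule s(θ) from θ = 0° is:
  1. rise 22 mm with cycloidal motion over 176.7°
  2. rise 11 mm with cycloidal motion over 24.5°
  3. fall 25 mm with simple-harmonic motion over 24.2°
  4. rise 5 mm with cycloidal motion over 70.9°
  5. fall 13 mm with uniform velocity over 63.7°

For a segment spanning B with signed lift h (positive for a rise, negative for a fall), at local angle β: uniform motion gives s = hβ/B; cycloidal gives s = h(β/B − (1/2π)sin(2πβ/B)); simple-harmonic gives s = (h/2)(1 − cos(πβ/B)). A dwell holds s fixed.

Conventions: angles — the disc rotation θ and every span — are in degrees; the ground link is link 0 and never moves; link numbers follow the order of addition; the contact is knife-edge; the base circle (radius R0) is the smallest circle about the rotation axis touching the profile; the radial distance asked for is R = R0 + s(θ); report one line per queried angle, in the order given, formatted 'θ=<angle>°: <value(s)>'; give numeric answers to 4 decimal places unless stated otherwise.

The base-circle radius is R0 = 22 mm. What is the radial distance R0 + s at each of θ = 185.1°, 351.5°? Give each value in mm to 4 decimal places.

seg 1 [0°–176.7°] cycloidal, h=22: full span → s += 22 → s = 22.0000
seg 2 [176.7°–201.2°] cycloidal, h=11: θ=185.1° here. β=8.4, B=24.5. 11·(0.3429 − sin(2π·0.3429)/(2π)) = 2.3103 → s = 24.3103
seg 2 [176.7°–201.2°] cycloidal, h=11: full span → s += 11 → s = 33.0000
seg 3 [201.2°–225.4°] simple-harmonic, h=-25: full span → s += -25 → s = 8.0000
seg 4 [225.4°–296.3°] cycloidal, h=5: full span → s += 5 → s = 13.0000
seg 5 [296.3°–360°] uniform, h=-13: θ=351.5° here. β=55.2, B=63.7. -13·55.2/63.7 = -11.2653 → s = 1.7347
θ=185.1°: R = R0 + s = 22 + 24.3103 = 46.3103
θ=351.5°: R = R0 + s = 22 + 1.7347 = 23.7347

θ=185.1°: 46.3103
θ=351.5°: 23.7347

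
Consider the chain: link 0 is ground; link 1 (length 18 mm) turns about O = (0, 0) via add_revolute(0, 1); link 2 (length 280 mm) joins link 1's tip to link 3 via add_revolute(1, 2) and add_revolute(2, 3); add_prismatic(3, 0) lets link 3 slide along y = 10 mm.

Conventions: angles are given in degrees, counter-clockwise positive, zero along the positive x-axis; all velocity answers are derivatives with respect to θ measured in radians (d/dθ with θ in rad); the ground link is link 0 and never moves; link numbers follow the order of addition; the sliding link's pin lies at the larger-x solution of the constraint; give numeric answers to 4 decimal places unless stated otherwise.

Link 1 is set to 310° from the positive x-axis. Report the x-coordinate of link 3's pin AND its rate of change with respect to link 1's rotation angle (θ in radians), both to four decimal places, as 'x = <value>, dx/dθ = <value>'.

geometry: r = 18 mm, L = 280 mm, e = 10 mm
crank pin P = (r cos θ, r sin θ) = (11.570177, -13.788800)
h = r sin θ − e = -13.788800 − 10 = -23.788800
x = r cos θ + √(L² − h²) = 11.570177 + 278.987622 = 290.557799
dx/dθ = −r sin θ − h·r cos θ/√(L² − h²) (θ in radians; h = -23.788800) = 14.775369

x = 290.5578, dx/dθ = 14.7754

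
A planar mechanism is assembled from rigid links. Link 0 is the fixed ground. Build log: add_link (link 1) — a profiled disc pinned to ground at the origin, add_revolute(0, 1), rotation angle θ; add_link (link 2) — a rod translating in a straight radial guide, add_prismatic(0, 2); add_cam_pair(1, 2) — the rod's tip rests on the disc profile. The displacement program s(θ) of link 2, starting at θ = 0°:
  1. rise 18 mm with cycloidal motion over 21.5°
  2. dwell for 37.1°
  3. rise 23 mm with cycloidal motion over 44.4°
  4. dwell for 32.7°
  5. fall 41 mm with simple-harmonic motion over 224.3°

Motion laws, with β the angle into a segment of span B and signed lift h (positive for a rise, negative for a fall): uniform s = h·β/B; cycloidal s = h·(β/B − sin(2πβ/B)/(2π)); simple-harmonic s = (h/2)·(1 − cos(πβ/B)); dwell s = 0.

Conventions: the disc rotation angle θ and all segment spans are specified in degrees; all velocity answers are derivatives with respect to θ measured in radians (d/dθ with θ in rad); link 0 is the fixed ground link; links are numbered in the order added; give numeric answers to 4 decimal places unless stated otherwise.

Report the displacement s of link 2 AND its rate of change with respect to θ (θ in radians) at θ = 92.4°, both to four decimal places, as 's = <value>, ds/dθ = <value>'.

seg 1 [0°–21.5°] cycloidal, h=18: full span → s += 18 → s = 18.0000
seg 2 [21.5°–58.6°] dwell: s stays 18.0000
seg 3 [58.6°–103°] cycloidal, h=23: θ=92.4° here. β=33.8, B=44.4. 23·(0.7613 − sin(2π·0.7613)/(2π)) = 21.1604 → s = 39.1604
velocity in seg [58.6°–103°] (cycloidal), θ in radians: β = 33.8° = 0.5899 rad, B = 44.4° = 0.7749 rad; ds/dθ = (h/B)(1 − cos(2πβ/B)) = (23/0.7749)(1 − cos(2π·0.7613)) = 27.581925 mm/rad

s = 39.1604, ds/dθ = 27.5819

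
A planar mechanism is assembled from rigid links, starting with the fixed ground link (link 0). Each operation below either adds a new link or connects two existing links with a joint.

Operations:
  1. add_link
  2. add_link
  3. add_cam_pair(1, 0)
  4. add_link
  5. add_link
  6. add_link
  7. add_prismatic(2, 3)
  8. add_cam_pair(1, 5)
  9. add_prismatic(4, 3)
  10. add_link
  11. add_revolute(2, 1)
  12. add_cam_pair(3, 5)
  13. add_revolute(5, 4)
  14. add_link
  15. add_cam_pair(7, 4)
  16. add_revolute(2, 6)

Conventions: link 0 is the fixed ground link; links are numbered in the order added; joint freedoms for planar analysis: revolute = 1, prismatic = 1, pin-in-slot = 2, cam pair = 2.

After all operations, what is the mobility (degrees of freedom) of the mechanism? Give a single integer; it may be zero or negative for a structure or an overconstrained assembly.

link 0 = ground. State L|J1|J2 = 1|0|0
+link1  2|0|0
+link2  3|0|0
C(1,0) f=2→J2  3|0|1
+link3  4|0|1
+link4  5|0|1
+link5  6|0|1
P(2,3) f=1→J1  6|1|1
C(1,5) f=2→J2  6|1|2
P(4,3) f=1→J1  6|2|2
+link6  7|2|2
R(2,1) f=1→J1  7|3|2
C(3,5) f=2→J2  7|3|3
R(5,4) f=1→J1  7|4|3
+link7  8|4|3
C(7,4) f=2→J2  8|4|4
R(2,6) f=1→J1  8|5|4
M = 3(8−1)−2·5−4 = 21−10−4 = 7

M = 7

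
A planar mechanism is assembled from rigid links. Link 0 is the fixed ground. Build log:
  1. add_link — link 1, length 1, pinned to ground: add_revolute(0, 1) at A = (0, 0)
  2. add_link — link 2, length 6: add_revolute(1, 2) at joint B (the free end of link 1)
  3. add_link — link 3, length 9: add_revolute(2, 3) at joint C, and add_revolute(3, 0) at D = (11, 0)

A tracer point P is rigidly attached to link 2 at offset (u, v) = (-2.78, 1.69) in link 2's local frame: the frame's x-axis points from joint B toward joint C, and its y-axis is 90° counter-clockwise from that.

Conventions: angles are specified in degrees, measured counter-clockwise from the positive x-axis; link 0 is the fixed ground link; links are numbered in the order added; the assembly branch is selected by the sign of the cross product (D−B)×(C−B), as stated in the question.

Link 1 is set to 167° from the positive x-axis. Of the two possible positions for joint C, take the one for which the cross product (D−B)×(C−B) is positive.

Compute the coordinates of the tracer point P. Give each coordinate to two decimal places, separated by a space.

A=(0,0), D=(11.00,0)
B = A + 1.00·(cos167°, sin167°) = (-0.9744, 0.2250)
|BD| = 11.9765
circle(B,6.00) ∩ circle(D,9.00): a=4.1096, h=4.3717
  candidates: C₊=(3.2166,4.5187) cross=52.357; C₋=(3.0524,-4.2231) cross=-52.357
  branch + wants cross > 0 → take C=(3.2166,4.5187) (cross=52.357)
ex = (C−B)/|BC| = (0.6985,0.7156); ey = (-0.7156,0.6985)
P = B + -2.78·ex + 1.69·ey = (-4.1256,-0.5840)

-4.13 -0.58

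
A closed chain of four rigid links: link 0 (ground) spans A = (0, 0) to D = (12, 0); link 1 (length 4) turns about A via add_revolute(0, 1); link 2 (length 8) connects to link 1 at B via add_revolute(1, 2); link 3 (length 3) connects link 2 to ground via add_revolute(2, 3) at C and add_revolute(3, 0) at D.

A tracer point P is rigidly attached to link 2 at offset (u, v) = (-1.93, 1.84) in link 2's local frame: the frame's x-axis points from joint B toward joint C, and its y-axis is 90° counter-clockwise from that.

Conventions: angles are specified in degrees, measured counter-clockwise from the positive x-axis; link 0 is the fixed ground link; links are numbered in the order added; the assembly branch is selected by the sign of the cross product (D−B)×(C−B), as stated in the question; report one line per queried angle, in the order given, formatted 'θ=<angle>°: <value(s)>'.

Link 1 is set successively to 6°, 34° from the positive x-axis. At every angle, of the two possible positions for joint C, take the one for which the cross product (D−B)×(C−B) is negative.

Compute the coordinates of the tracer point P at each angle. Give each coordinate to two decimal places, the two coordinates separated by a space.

A=(0,0), D=(12.00,0)
θ=6°: B = A + 4.00·(cos6°, sin6°) = (3.9781, 0.4181)
θ=6°: |BD| = 8.0328
θ=6°: circle(B,8.00) ∩ circle(D,3.00): a=7.4399, h=2.9408
θ=6°:   candidates: C₊=(11.5609,2.9677) cross=23.623; C₋=(11.2548,-2.9060) cross=-23.623
θ=6°:   branch - wants cross < 0 → take C=(11.2548,-2.9060) (cross=-23.623)
θ=6°: ex = (C−B)/|BC| = (0.9096,-0.4155); ey = (0.4155,0.9096)
θ=6°: P = B + -1.93·ex + 1.84·ey = (2.9871,2.8937)
θ=34°: B = A + 4.00·(cos34°, sin34°) = (3.3162, 2.2368)
θ=34°: |BD| = 8.9673
θ=34°: circle(B,8.00) ∩ circle(D,3.00): a=7.5503, h=2.6443
θ=34°:   candidates: C₊=(11.2874,2.9141) cross=23.712; C₋=(9.9683,-2.2073) cross=-23.712
θ=34°:   branch - wants cross < 0 → take C=(9.9683,-2.2073) (cross=-23.712)
θ=34°: ex = (C−B)/|BC| = (0.8315,-0.5555); ey = (0.5555,0.8315)
θ=34°: P = B + -1.93·ex + 1.84·ey = (2.7335,4.8389)

θ=6°: 2.99 2.89
θ=34°: 2.73 4.84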